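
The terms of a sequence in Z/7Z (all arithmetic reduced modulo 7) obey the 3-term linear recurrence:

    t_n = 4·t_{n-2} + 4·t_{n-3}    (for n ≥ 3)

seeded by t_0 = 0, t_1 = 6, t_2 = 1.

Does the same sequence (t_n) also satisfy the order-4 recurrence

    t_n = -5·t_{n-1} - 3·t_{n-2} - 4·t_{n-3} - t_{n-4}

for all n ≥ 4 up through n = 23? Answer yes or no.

Terms t_0..t_23: 0, 6, 1, 3, 0, 2, 5, 1, 0, 3, 4, 5, 0, 1, 6, 4, 0, 5, 2, 6, 0, 4, 3, 2
n=4: candidate gives 0, actual t_4 = 0 ✓
n=5: candidate gives 2, actual t_5 = 2 ✓
n=6: candidate gives 5, actual t_6 = 5 ✓
n=7: candidate gives 1, actual t_7 = 1 ✓
n=8: candidate gives 0, actual t_8 = 0 ✓
n=9: candidate gives 3, actual t_9 = 3 ✓
n=10: candidate gives 4, actual t_10 = 4 ✓
n=11: candidate gives 5, actual t_11 = 5 ✓
n=12: candidate gives 0, actual t_12 = 0 ✓
n=13: candidate gives 1, actual t_13 = 1 ✓
n=14: candidate gives 6, actual t_14 = 6 ✓
n=15: candidate gives 4, actual t_15 = 4 ✓
n=16: candidate gives 0, actual t_16 = 0 ✓
n=17: candidate gives 5, actual t_17 = 5 ✓
n=18: candidate gives 2, actual t_18 = 2 ✓
n=19: candidate gives 6, actual t_19 = 6 ✓
n=20: candidate gives 0, actual t_20 = 0 ✓
n=21: candidate gives 4, actual t_21 = 4 ✓
n=22: candidate gives 3, actual t_22 = 3 ✓
n=23: candidate gives 2, actual t_23 = 2 ✓

yes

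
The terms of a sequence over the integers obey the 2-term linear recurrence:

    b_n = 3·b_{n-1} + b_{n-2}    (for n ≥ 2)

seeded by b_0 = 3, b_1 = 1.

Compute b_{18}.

b_2 = 3·1 + 1·3 = 6
b_3 = 3·6 + 1·1 = 19
b_4 = 3·19 + 1·6 = 63
b_5 = 3·63 + 1·19 = 208
b_6 = 3·208 + 1·63 = 687
b_7 = 3·687 + 1·208 = 2269
b_8 = 3·2269 + 1·687 = 7494
b_9 = 3·7494 + 1·2269 = 24751
b_10 = 3·24751 + 1·7494 = 81747
b_11 = 3·81747 + 1·24751 = 269992
b_12 = 3·269992 + 1·81747 = 891723
b_13 = 3·891723 + 1·269992 = 2945161
b_14 = 3·2945161 + 1·891723 = 9727206
b_15 = 3·9727206 + 1·2945161 = 32126779
b_16 = 3·32126779 + 1·9727206 = 106107543
b_17 = 3·106107543 + 1·32126779 = 350449408
b_18 = 3·350449408 + 1·106107543 = 1157455767

1157455767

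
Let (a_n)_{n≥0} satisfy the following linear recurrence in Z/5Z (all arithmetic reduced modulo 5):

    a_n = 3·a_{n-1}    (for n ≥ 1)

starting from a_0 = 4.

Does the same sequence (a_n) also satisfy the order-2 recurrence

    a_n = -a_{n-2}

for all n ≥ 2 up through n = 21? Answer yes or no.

yes

Terms a_0..a_21: 4, 2, 1, 3, 4, 2, 1, 3, 4, 2, 1, 3, 4, 2, 1, 3, 4, 2, 1, 3, 4, 2
n=2: candidate gives 1, actual a_2 = 1 ✓
n=3: candidate gives 3, actual a_3 = 3 ✓
n=4: candidate gives 4, actual a_4 = 4 ✓
n=5: candidate gives 2, actual a_5 = 2 ✓
n=6: candidate gives 1, actual a_6 = 1 ✓
n=7: candidate gives 3, actual a_7 = 3 ✓
n=8: candidate gives 4, actual a_8 = 4 ✓
n=9: candidate gives 2, actual a_9 = 2 ✓
n=10: candidate gives 1, actual a_10 = 1 ✓
n=11: candidate gives 3, actual a_11 = 3 ✓
n=12: candidate gives 4, actual a_12 = 4 ✓
n=13: candidate gives 2, actual a_13 = 2 ✓
n=14: candidate gives 1, actual a_14 = 1 ✓
n=15: candidate gives 3, actual a_15 = 3 ✓
n=16: candidate gives 4, actual a_16 = 4 ✓
n=17: candidate gives 2, actual a_17 = 2 ✓
n=18: candidate gives 1, actual a_18 = 1 ✓
n=19: candidate gives 3, actual a_19 = 3 ✓
n=20: candidate gives 4, actual a_20 = 4 ✓
n=21: candidate gives 2, actual a_21 = 2 ✓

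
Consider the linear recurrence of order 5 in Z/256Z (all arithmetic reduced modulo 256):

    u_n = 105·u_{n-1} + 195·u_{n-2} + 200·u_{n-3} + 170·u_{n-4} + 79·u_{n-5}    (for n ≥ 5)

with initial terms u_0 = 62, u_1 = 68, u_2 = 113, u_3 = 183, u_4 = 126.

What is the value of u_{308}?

u_5 = 105·126 + 195·183 + 200·113 + 170·68 + 79·62 = 165
u_6 = 105·165 + 195·126 + 200·183 + 170·113 + 79·68 = 165
u_7 = 105·165 + 195·165 + 200·126 + 170·183 + 79·113 = 49
u_8 = 105·49 + 195·165 + 200·165 + 170·126 + 79·183 = 213
u_9 = 105·213 + 195·49 + 200·165 + 170·165 + 79·126 = 12
u_10 = 105·12 + 195·213 + 200·49 + 170·165 + 79·165 = 240
Continuing the recurrence:
  u_11 = 113;  u_12 = 26;  u_13 = 240;  u_14 = 154;  u_15 = 100;  u_16 = 245
  u_17 = 95;  u_18 = 10;  u_19 = 205;  u_20 = 121;  u_21 = 73;  u_22 = 57
  u_23 = 188;  u_24 = 44;  u_25 = 153;  u_26 = 134;  u_27 = 80;  u_28 = 166
  u_29 = 228;  u_30 = 169;  u_31 = 39;  u_32 = 198;  u_33 = 149;  u_34 = 253
  u_35 = 1;  u_36 = 13;  u_37 = 204;  u_38 = 88;  u_39 = 97;  u_40 = 34
  u_41 = 16;  u_42 = 162;  u_43 = 196;  u_44 = 205;  u_45 = 15;  u_46 = 242
  u_47 = 253;  u_48 = 113;  u_49 = 89;  u_50 = 145;  u_51 = 60;  u_52 = 180
  u_53 = 201;  u_54 = 46;  u_55 = 48;  u_56 = 206;  u_57 = 4;  u_58 = 161
  u_59 = 23;  u_60 = 206;  u_61 = 5;  u_62 = 21;  u_63 = 81;  u_64 = 5
  u_65 = 12;  u_66 = 128;  u_67 = 209;  u_68 = 234;  u_69 = 176;  u_70 = 106
  u_71 = 164;  u_72 = 101;  u_73 = 63;  u_74 = 154;  u_75 = 173;  u_76 = 41
  u_77 = 233;  u_78 = 169;  u_79 = 60;  u_80 = 252;  u_81 = 121;  u_82 = 150
  u_83 = 144;  u_84 = 182;  u_85 = 164;  u_86 = 89;  u_87 = 135;  u_88 = 150
  u_89 = 245;  u_90 = 237;  u_91 = 33;  u_92 = 189;  u_93 = 204;  u_94 = 104
  u_95 = 193;  u_96 = 114;  u_97 = 208;  u_98 = 242;  u_99 = 4;  u_100 = 189
  u_101 = 239;  u_102 = 2;  u_103 = 221;  u_104 = 161;  u_105 = 249;  u_106 = 129
  u_107 = 188;  u_108 = 4;  u_109 = 169;  u_110 = 190;  u_111 = 112;  u_112 = 94
  u_113 = 196;  u_114 = 209;  u_115 = 119;  u_116 = 30;  u_117 = 101;  u_118 = 133
  u_119 = 113;  u_120 = 53;  u_121 = 12;  u_122 = 16;  u_123 = 49;  u_124 = 186
  u_125 = 112;  u_126 = 58;  u_127 = 228;  u_128 = 213;  u_129 = 31;  u_130 = 42
  u_131 = 141;  u_132 = 217;  u_133 = 137;  u_134 = 25;  u_135 = 188;  u_136 = 204
  u_137 = 89;  u_138 = 166;  u_139 = 208;  u_140 = 198;  u_141 = 100;  u_142 = 9
  u_143 = 231;  u_144 = 102;  u_145 = 85;  u_146 = 221;  u_147 = 65;  u_148 = 109
  u_149 = 204;  u_150 = 120;  u_151 = 33;  u_152 = 194;  u_153 = 144;  u_154 = 66
  u_155 = 68;  u_156 = 173;  u_157 = 207;  u_158 = 18;  u_159 = 189;  u_160 = 209
  u_161 = 153;  u_162 = 113;  u_163 = 60;  u_164 = 84;  u_165 = 137;  u_166 = 78
  u_167 = 176;  u_168 = 238;  u_169 = 132;  u_170 = 1;  u_171 = 215;  u_172 = 110
  u_173 = 197;  u_174 = 245;  u_175 = 145;  u_176 = 101;  u_177 = 12;  u_178 = 160
  u_179 = 145;  u_180 = 138;  u_181 = 48;  u_182 = 10;  u_183 = 36;  u_184 = 69
  u_185 = 255;  u_186 = 186;  u_187 = 109;  u_188 = 137;  u_189 = 41;  u_190 = 137
  u_191 = 60;  u_192 = 156;  u_193 = 57;  u_194 = 182;  u_195 = 16;  u_196 = 214
  u_197 = 36;  u_198 = 185;  u_199 = 71;  u_200 = 54;  u_201 = 181;  u_202 = 205
  u_203 = 97;  u_204 = 29;  u_205 = 204;  u_206 = 136;  u_207 = 129;  u_208 = 18
  u_209 = 80;  u_210 = 146;  u_211 = 132;  u_212 = 157;  u_213 = 175;  u_214 = 34
  u_215 = 157;  u_216 = 1;  u_217 = 57;  u_218 = 97;  u_219 = 188;  u_220 = 164
  u_221 = 105;  u_222 = 222;  u_223 = 240;  u_224 = 126;  u_225 = 68;  u_226 = 49
  u_227 = 55;  u_228 = 190;  u_229 = 37;  u_230 = 101;  u_231 = 177;  u_232 = 149
  u_233 = 12;  u_234 = 48;  u_235 = 241;  u_236 = 90;  u_237 = 240;  u_238 = 218
  u_239 = 100;  u_240 = 181;  u_241 = 223;  u_242 = 74;  u_243 = 77;  u_244 = 57
  u_245 = 201;  u_246 = 249;  u_247 = 188;  u_248 = 108;  u_249 = 25;  u_250 = 198
  u_251 = 80;  u_252 = 230;  u_253 = 228;  u_254 = 105;  u_255 = 167;  u_256 = 6
  u_257 = 21;  u_258 = 189;  u_259 = 129;  u_260 = 205;  u_261 = 204;  u_262 = 152
  u_263 = 225;  u_264 = 98;  u_265 = 16;  u_266 = 226;  u_267 = 196;  u_268 = 141
  u_269 = 143;  u_270 = 50;  u_271 = 125;  u_272 = 49;  u_273 = 217;  u_274 = 81
  u_275 = 60;  u_276 = 244;  u_277 = 73;  u_278 = 110;  u_279 = 48;  u_280 = 14
  u_281 = 4;  u_282 = 97;  u_283 = 151;  u_284 = 14;  u_285 = 133;  u_286 = 213
  u_287 = 209;  u_288 = 197;  u_289 = 12;  u_290 = 192;  u_291 = 81;  u_292 = 42
  u_293 = 176;  u_294 = 170;  u_295 = 164;  u_296 = 37;  u_297 = 191;  u_298 = 218
  u_299 = 45;  u_300 = 233;  u_301 = 105;  u_302 = 105;  u_303 = 60;  u_304 = 60
  u_305 = 249;  u_306 = 214
u_307 = 105·214 + 195·249 + 200·60 + 170·60 + 79·105 = 144
u_308 = 105·144 + 195·214 + 200·249 + 170·60 + 79·60 = 246

246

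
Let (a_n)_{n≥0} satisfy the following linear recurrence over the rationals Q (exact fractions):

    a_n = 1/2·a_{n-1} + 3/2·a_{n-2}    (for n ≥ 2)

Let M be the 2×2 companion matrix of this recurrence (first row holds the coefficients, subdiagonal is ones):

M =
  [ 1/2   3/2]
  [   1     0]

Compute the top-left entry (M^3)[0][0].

(M^3)[0][0] is the top entry after applying M 3 times to the unit state (1, 0). Equivalently it is h_{4} for the auxiliary sequence (h_n) obeying the same recurrence with h_1 = 1 and h_i = 0 for 0 ≤ i < 1:
h_2 = 1/2·1 + 3/2·0 = 1/2
h_3 = 1/2·1/2 + 3/2·1 = 7/4
h_4 = 1/2·7/4 + 3/2·1/2 = 13/8

13/8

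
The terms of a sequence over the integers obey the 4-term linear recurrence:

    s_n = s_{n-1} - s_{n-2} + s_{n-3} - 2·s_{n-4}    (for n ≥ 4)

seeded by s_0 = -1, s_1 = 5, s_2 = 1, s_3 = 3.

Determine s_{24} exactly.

-271

s_4 = 1·3 + -1·1 + 1·5 + -2·-1 = 9
s_5 = 1·9 + -1·3 + 1·1 + -2·5 = -3
s_6 = 1·-3 + -1·9 + 1·3 + -2·1 = -11
s_7 = 1·-11 + -1·-3 + 1·9 + -2·3 = -5
s_8 = 1·-5 + -1·-11 + 1·-3 + -2·9 = -15
s_9 = 1·-15 + -1·-5 + 1·-11 + -2·-3 = -15
s_10 = 1·-15 + -1·-15 + 1·-5 + -2·-11 = 17
s_11 = 1·17 + -1·-15 + 1·-15 + -2·-5 = 27
s_12 = 1·27 + -1·17 + 1·-15 + -2·-15 = 25
s_13 = 1·25 + -1·27 + 1·17 + -2·-15 = 45
s_14 = 1·45 + -1·25 + 1·27 + -2·17 = 13
s_15 = 1·13 + -1·45 + 1·25 + -2·27 = -61
s_16 = 1·-61 + -1·13 + 1·45 + -2·25 = -79
s_17 = 1·-79 + -1·-61 + 1·13 + -2·45 = -95
s_18 = 1·-95 + -1·-79 + 1·-61 + -2·13 = -103
s_19 = 1·-103 + -1·-95 + 1·-79 + -2·-61 = 35
s_20 = 1·35 + -1·-103 + 1·-95 + -2·-79 = 201
s_21 = 1·201 + -1·35 + 1·-103 + -2·-95 = 253
s_22 = 1·253 + -1·201 + 1·35 + -2·-103 = 293
s_23 = 1·293 + -1·253 + 1·201 + -2·35 = 171
s_24 = 1·171 + -1·293 + 1·253 + -2·201 = -271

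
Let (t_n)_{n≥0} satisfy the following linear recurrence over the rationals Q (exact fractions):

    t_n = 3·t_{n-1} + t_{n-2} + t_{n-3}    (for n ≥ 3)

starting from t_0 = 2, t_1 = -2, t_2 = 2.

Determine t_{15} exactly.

t_3 = 3·2 + 1·-2 + 1·2 = 6
t_4 = 3·6 + 1·2 + 1·-2 = 18
t_5 = 3·18 + 1·6 + 1·2 = 62
t_6 = 3·62 + 1·18 + 1·6 = 210
t_7 = 3·210 + 1·62 + 1·18 = 710
t_8 = 3·710 + 1·210 + 1·62 = 2402
t_9 = 3·2402 + 1·710 + 1·210 = 8126
t_10 = 3·8126 + 1·2402 + 1·710 = 27490
t_11 = 3·27490 + 1·8126 + 1·2402 = 92998
t_12 = 3·92998 + 1·27490 + 1·8126 = 314610
t_13 = 3·314610 + 1·92998 + 1·27490 = 1064318
t_14 = 3·1064318 + 1·314610 + 1·92998 = 3600562
t_15 = 3·3600562 + 1·1064318 + 1·314610 = 12180614

12180614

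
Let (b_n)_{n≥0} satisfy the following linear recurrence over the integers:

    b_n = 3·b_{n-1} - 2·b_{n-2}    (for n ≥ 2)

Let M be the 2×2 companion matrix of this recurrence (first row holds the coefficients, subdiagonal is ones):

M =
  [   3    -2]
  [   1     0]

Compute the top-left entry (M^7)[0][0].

(M^7)[0][0] is the top entry after applying M 7 times to the unit state (1, 0). Equivalently it is h_{8} for the auxiliary sequence (h_n) obeying the same recurrence with h_1 = 1 and h_i = 0 for 0 ≤ i < 1:
h_2 = 3·1 + -2·0 = 3
h_3 = 3·3 + -2·1 = 7
h_4 = 3·7 + -2·3 = 15
h_5 = 3·15 + -2·7 = 31
h_6 = 3·31 + -2·15 = 63
h_7 = 3·63 + -2·31 = 127
h_8 = 3·127 + -2·63 = 255

255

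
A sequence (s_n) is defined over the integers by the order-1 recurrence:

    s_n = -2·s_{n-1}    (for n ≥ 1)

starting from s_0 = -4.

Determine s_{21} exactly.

s_1 = -2·-4 = 8
s_2 = -2·8 = -16
s_3 = -2·-16 = 32
s_4 = -2·32 = -64
s_5 = -2·-64 = 128
s_6 = -2·128 = -256
s_7 = -2·-256 = 512
s_8 = -2·512 = -1024
s_9 = -2·-1024 = 2048
s_10 = -2·2048 = -4096
s_11 = -2·-4096 = 8192
s_12 = -2·8192 = -16384
s_13 = -2·-16384 = 32768
s_14 = -2·32768 = -65536
s_15 = -2·-65536 = 131072
s_16 = -2·131072 = -262144
s_17 = -2·-262144 = 524288
s_18 = -2·524288 = -1048576
s_19 = -2·-1048576 = 2097152
s_20 = -2·2097152 = -4194304
s_21 = -2·-4194304 = 8388608

8388608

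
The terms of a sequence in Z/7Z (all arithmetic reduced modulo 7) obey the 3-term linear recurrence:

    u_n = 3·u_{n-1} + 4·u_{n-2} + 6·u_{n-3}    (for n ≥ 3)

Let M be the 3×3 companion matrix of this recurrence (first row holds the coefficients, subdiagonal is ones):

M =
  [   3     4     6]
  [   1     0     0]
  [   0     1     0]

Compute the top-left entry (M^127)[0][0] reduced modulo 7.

(M^127)[0][0] is the top entry after applying M 127 times to the unit state (1, 0, 0). Equivalently it is h_{129} for the auxiliary sequence (h_n) obeying the same recurrence with h_2 = 1 and h_i = 0 for 0 ≤ i < 2:
h_3 = 3·1 + 4·0 + 6·0 = 3
h_4 = 3·3 + 4·1 + 6·0 = 6
h_5 = 3·6 + 4·3 + 6·1 = 1
h_6 = 3·1 + 4·6 + 6·3 = 3
h_7 = 3·3 + 4·1 + 6·6 = 0
h_8 = 3·0 + 4·3 + 6·1 = 4
h_9 = 3·4 + 4·0 + 6·3 = 2
h_10 = 3·2 + 4·4 + 6·0 = 1
h_11 = 3·1 + 4·2 + 6·4 = 0
h_12 = 3·0 + 4·1 + 6·2 = 2
h_13 = 3·2 + 4·0 + 6·1 = 5
h_14 = 3·5 + 4·2 + 6·0 = 2
h_15 = 3·2 + 4·5 + 6·2 = 3
h_16 = 3·3 + 4·2 + 6·5 = 5
h_17 = 3·5 + 4·3 + 6·2 = 4
h_18 = 3·4 + 4·5 + 6·3 = 1
h_19 = 3·1 + 4·4 + 6·5 = 0
h_20 = 3·0 + 4·1 + 6·4 = 0
h_21 = 3·0 + 4·0 + 6·1 = 6
h_22 = 3·6 + 4·0 + 6·0 = 4
h_23 = 3·4 + 4·6 + 6·0 = 1
h_24 = 3·1 + 4·4 + 6·6 = 6
h_25 = 3·6 + 4·1 + 6·4 = 4
h_26 = 3·4 + 4·6 + 6·1 = 0
h_27 = 3·0 + 4·4 + 6·6 = 3
h_28 = 3·3 + 4·0 + 6·4 = 5
h_29 = 3·5 + 4·3 + 6·0 = 6
h_30 = 3·6 + 4·5 + 6·3 = 0
h_31 = 3·0 + 4·6 + 6·5 = 5
h_32 = 3·5 + 4·0 + 6·6 = 2
h_33 = 3·2 + 4·5 + 6·0 = 5
h_34 = 3·5 + 4·2 + 6·5 = 4
h_35 = 3·4 + 4·5 + 6·2 = 2
h_36 = 3·2 + 4·4 + 6·5 = 3
h_37 = 3·3 + 4·2 + 6·4 = 6
h_38 = 3·6 + 4·3 + 6·2 = 0
h_39 = 3·0 + 4·6 + 6·3 = 0
h_40 = 3·0 + 4·0 + 6·6 = 1
(h_38, h_39, h_40) = (0, 0, 1) = (h_0, h_1, h_2), so the sequence has period 38.
129 ≡ 15 (mod 38), hence h_129 = h_15 = 3.

3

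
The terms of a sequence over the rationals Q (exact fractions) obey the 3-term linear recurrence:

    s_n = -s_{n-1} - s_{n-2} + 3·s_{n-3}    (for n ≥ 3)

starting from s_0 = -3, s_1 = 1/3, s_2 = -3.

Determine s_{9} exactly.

-79/3

s_3 = -1·-3 + -1·1/3 + 3·-3 = -19/3
s_4 = -1·-19/3 + -1·-3 + 3·1/3 = 31/3
s_5 = -1·31/3 + -1·-19/3 + 3·-3 = -13
s_6 = -1·-13 + -1·31/3 + 3·-19/3 = -49/3
s_7 = -1·-49/3 + -1·-13 + 3·31/3 = 181/3
s_8 = -1·181/3 + -1·-49/3 + 3·-13 = -83
s_9 = -1·-83 + -1·181/3 + 3·-49/3 = -79/3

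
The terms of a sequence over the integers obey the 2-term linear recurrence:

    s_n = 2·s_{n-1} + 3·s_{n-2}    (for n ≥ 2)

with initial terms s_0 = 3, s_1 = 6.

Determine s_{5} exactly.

s_2 = 2·6 + 3·3 = 21
s_3 = 2·21 + 3·6 = 60
s_4 = 2·60 + 3·21 = 183
s_5 = 2·183 + 3·60 = 546

546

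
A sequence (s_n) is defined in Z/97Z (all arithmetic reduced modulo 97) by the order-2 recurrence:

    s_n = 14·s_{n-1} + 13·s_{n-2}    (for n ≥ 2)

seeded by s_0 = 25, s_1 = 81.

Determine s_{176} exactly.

s_2 = 14·81 + 13·25 = 4
s_3 = 14·4 + 13·81 = 42
s_4 = 14·42 + 13·4 = 58
s_5 = 14·58 + 13·42 = 0
s_6 = 14·0 + 13·58 = 75
s_7 = 14·75 + 13·0 = 80
Continuing the recurrence:
  s_8 = 58;  s_9 = 9;  s_10 = 7;  s_11 = 21;  s_12 = 94;  s_13 = 37
  s_14 = 91;  s_15 = 9;  s_16 = 48;  s_17 = 13;  s_18 = 30;  s_19 = 7
  s_20 = 3;  s_21 = 36;  s_22 = 58;  s_23 = 19;  s_24 = 50;  s_25 = 74
  s_26 = 37;  s_27 = 25;  s_28 = 55;  s_29 = 28;  s_30 = 40;  s_31 = 51
  s_32 = 70;  s_33 = 91;  s_34 = 50;  s_35 = 40;  s_36 = 46;  s_37 = 0
  s_38 = 16;  s_39 = 30;  s_40 = 46;  s_41 = 64;  s_42 = 39;  s_43 = 20
  s_44 = 11;  s_45 = 26;  s_46 = 22;  s_47 = 64;  s_48 = 18;  s_49 = 17
  s_50 = 84;  s_51 = 39;  s_52 = 86;  s_53 = 62;  s_54 = 46;  s_55 = 92
  s_56 = 43;  s_57 = 52;  s_58 = 26;  s_59 = 70;  s_60 = 57;  s_61 = 59
  s_62 = 15;  s_63 = 7;  s_64 = 2;  s_65 = 22;  s_66 = 43;  s_67 = 15
  s_68 = 90;  s_69 = 0;  s_70 = 6;  s_71 = 84;  s_72 = 90;  s_73 = 24
  s_74 = 51;  s_75 = 56;  s_76 = 89;  s_77 = 34;  s_78 = 81;  s_79 = 24
  s_80 = 31;  s_81 = 67;  s_82 = 80;  s_83 = 51;  s_84 = 8;  s_85 = 96
  s_86 = 90;  s_87 = 83;  s_88 = 4;  s_89 = 68;  s_90 = 34;  s_91 = 2
  s_92 = 82;  s_93 = 10;  s_94 = 42;  s_95 = 39;  s_96 = 25;  s_97 = 81
  s_98 = 4;  s_99 = 42;  s_100 = 58;  s_101 = 0;  s_102 = 75;  s_103 = 80
  s_104 = 58;  s_105 = 9;  s_106 = 7;  s_107 = 21;  s_108 = 94;  s_109 = 37
  s_110 = 91;  s_111 = 9;  s_112 = 48;  s_113 = 13;  s_114 = 30;  s_115 = 7
  s_116 = 3;  s_117 = 36;  s_118 = 58;  s_119 = 19;  s_120 = 50;  s_121 = 74
  s_122 = 37;  s_123 = 25;  s_124 = 55;  s_125 = 28;  s_126 = 40;  s_127 = 51
  s_128 = 70;  s_129 = 91;  s_130 = 50;  s_131 = 40;  s_132 = 46;  s_133 = 0
  s_134 = 16;  s_135 = 30;  s_136 = 46;  s_137 = 64;  s_138 = 39;  s_139 = 20
  s_140 = 11;  s_141 = 26;  s_142 = 22;  s_143 = 64;  s_144 = 18;  s_145 = 17
  s_146 = 84;  s_147 = 39;  s_148 = 86;  s_149 = 62;  s_150 = 46;  s_151 = 92
  s_152 = 43;  s_153 = 52;  s_154 = 26;  s_155 = 70;  s_156 = 57;  s_157 = 59
  s_158 = 15;  s_159 = 7;  s_160 = 2;  s_161 = 22;  s_162 = 43;  s_163 = 15
  s_164 = 90;  s_165 = 0;  s_166 = 6;  s_167 = 84;  s_168 = 90;  s_169 = 24
  s_170 = 51;  s_171 = 56;  s_172 = 89;  s_173 = 34;  s_174 = 81
s_175 = 14·81 + 13·34 = 24
s_176 = 14·24 + 13·81 = 31

31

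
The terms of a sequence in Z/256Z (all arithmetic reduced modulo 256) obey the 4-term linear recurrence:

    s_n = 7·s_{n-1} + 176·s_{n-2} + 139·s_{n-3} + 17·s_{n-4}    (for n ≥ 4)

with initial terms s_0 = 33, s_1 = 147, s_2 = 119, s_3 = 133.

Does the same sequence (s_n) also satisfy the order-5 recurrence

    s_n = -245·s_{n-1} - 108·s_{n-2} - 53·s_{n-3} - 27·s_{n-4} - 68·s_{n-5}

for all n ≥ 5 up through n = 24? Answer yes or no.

yes

Terms s_0..s_24: 33, 147, 119, 133, 117, 3, 163, 225, 157, 175, 183, 129, 201, 43, 143, 45, 61, 27, 155, 233, 165, 167, 207, 137, 177
n=5: candidate gives 3, actual s_5 = 3 ✓
n=6: candidate gives 163, actual s_6 = 163 ✓
n=7: candidate gives 225, actual s_7 = 225 ✓
n=8: candidate gives 157, actual s_8 = 157 ✓
n=9: candidate gives 175, actual s_9 = 175 ✓
n=10: candidate gives 183, actual s_10 = 183 ✓
n=11: candidate gives 129, actual s_11 = 129 ✓
n=12: candidate gives 201, actual s_12 = 201 ✓
n=13: candidate gives 43, actual s_13 = 43 ✓
n=14: candidate gives 143, actual s_14 = 143 ✓
n=15: candidate gives 45, actual s_15 = 45 ✓
n=16: candidate gives 61, actual s_16 = 61 ✓
n=17: candidate gives 27, actual s_17 = 27 ✓
n=18: candidate gives 155, actual s_18 = 155 ✓
n=19: candidate gives 233, actual s_19 = 233 ✓
n=20: candidate gives 165, actual s_20 = 165 ✓
n=21: candidate gives 167, actual s_21 = 167 ✓
n=22: candidate gives 207, actual s_22 = 207 ✓
n=23: candidate gives 137, actual s_23 = 137 ✓
n=24: candidate gives 177, actual s_24 = 177 ✓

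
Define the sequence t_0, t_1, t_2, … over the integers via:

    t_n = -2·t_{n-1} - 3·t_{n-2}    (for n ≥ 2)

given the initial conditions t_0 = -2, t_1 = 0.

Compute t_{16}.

15774

t_2 = -2·0 + -3·-2 = 6
t_3 = -2·6 + -3·0 = -12
t_4 = -2·-12 + -3·6 = 6
t_5 = -2·6 + -3·-12 = 24
t_6 = -2·24 + -3·6 = -66
t_7 = -2·-66 + -3·24 = 60
t_8 = -2·60 + -3·-66 = 78
t_9 = -2·78 + -3·60 = -336
t_10 = -2·-336 + -3·78 = 438
t_11 = -2·438 + -3·-336 = 132
t_12 = -2·132 + -3·438 = -1578
t_13 = -2·-1578 + -3·132 = 2760
t_14 = -2·2760 + -3·-1578 = -786
t_15 = -2·-786 + -3·2760 = -6708
t_16 = -2·-6708 + -3·-786 = 15774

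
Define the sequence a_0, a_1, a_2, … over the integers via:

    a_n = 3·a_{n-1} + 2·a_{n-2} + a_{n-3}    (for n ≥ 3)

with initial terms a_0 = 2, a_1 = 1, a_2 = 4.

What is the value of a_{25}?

a_3 = 3·4 + 2·1 + 1·2 = 16
a_4 = 3·16 + 2·4 + 1·1 = 57
a_5 = 3·57 + 2·16 + 1·4 = 207
a_6 = 3·207 + 2·57 + 1·16 = 751
a_7 = 3·751 + 2·207 + 1·57 = 2724
a_8 = 3·2724 + 2·751 + 1·207 = 9881
a_9 = 3·9881 + 2·2724 + 1·751 = 35842
a_10 = 3·35842 + 2·9881 + 1·2724 = 130012
a_11 = 3·130012 + 2·35842 + 1·9881 = 471601
a_12 = 3·471601 + 2·130012 + 1·35842 = 1710669
a_13 = 3·1710669 + 2·471601 + 1·130012 = 6205221
a_14 = 3·6205221 + 2·1710669 + 1·471601 = 22508602
a_15 = 3·22508602 + 2·6205221 + 1·1710669 = 81646917
a_16 = 3·81646917 + 2·22508602 + 1·6205221 = 296163176
a_17 = 3·296163176 + 2·81646917 + 1·22508602 = 1074291964
a_18 = 3·1074291964 + 2·296163176 + 1·81646917 = 3896849161
a_19 = 3·3896849161 + 2·1074291964 + 1·296163176 = 14135294587
a_20 = 3·14135294587 + 2·3896849161 + 1·1074291964 = 51273874047
a_21 = 3·51273874047 + 2·14135294587 + 1·3896849161 = 185989060476
a_22 = 3·185989060476 + 2·51273874047 + 1·14135294587 = 674650224109
a_23 = 3·674650224109 + 2·185989060476 + 1·51273874047 = 2447202667326
a_24 = 3·2447202667326 + 2·674650224109 + 1·185989060476 = 8876897510672
a_25 = 3·8876897510672 + 2·2447202667326 + 1·674650224109 = 32199748090777

32199748090777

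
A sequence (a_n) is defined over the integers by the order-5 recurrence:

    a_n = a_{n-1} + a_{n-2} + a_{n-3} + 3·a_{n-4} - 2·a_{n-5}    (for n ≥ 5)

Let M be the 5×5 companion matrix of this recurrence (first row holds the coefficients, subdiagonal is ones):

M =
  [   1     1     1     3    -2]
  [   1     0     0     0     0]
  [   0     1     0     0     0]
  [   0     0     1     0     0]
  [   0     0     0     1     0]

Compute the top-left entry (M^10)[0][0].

565

(M^10)[0][0] is the top entry after applying M 10 times to the unit state (1, 0, 0, 0, 0). Equivalently it is h_{14} for the auxiliary sequence (h_n) obeying the same recurrence with h_4 = 1 and h_i = 0 for 0 ≤ i < 4:
h_5 = 1·1 + 1·0 + 1·0 + 3·0 + -2·0 = 1
h_6 = 1·1 + 1·1 + 1·0 + 3·0 + -2·0 = 2
h_7 = 1·2 + 1·1 + 1·1 + 3·0 + -2·0 = 4
h_8 = 1·4 + 1·2 + 1·1 + 3·1 + -2·0 = 10
h_9 = 1·10 + 1·4 + 1·2 + 3·1 + -2·1 = 17
h_10 = 1·17 + 1·10 + 1·4 + 3·2 + -2·1 = 35
h_11 = 1·35 + 1·17 + 1·10 + 3·4 + -2·2 = 70
h_12 = 1·70 + 1·35 + 1·17 + 3·10 + -2·4 = 144
h_13 = 1·144 + 1·70 + 1·35 + 3·17 + -2·10 = 280
h_14 = 1·280 + 1·144 + 1·70 + 3·35 + -2·17 = 565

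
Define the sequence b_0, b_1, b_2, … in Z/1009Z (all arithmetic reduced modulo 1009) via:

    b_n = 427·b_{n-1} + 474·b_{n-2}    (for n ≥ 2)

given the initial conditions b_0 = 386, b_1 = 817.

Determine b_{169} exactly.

b_2 = 427·817 + 474·386 = 80
b_3 = 427·80 + 474·817 = 665
b_4 = 427·665 + 474·80 = 4
b_5 = 427·4 + 474·665 = 92
b_6 = 427·92 + 474·4 = 820
b_7 = 427·820 + 474·92 = 238
Continuing the recurrence:
  b_8 = 941;  b_9 = 29;  b_10 = 331;  b_11 = 706;  b_12 = 270;  b_13 = 929
  b_14 = 992;  b_15 = 226;  b_16 = 661;  b_17 = 906;  b_18 = 939;  b_19 = 999
  b_20 = 892;  b_21 = 796;  b_22 = 905;  b_23 = 935;  b_24 = 835;  b_25 = 607
  b_26 = 138;  b_27 = 557;  b_28 = 551;  b_29 = 849;  b_30 = 135;  b_31 = 976
  b_32 = 458;  b_33 = 322;  b_34 = 427;  b_35 = 978;  b_36 = 478;  b_37 = 729
  b_38 = 58;  b_39 = 9;  b_40 = 56;  b_41 = 935;  b_42 = 1000;  b_43 = 432
  b_44 = 596;  b_45 = 165;  b_46 = 818;  b_47 = 689;  b_48 = 860;  b_49 = 623
  b_50 = 658;  b_51 = 129;  b_52 = 708;  b_53 = 222;  b_54 = 552;  b_55 = 899
  b_56 = 770;  b_57 = 184;  b_58 = 597;  b_59 = 84;  b_60 = 2;  b_61 = 310
  b_62 = 130;  b_63 = 650;  b_64 = 146;  b_65 = 139;  b_66 = 414;  b_67 = 504
  b_68 = 781;  b_69 = 280;  b_70 = 389;  b_71 = 159;  b_72 = 29;  b_73 = 975
  b_74 = 237;  b_75 = 327;  b_76 = 726;  b_77 = 860;  b_78 = 1008;  b_79 = 586
  b_80 = 525;  b_81 = 466;  b_82 = 845;  b_83 = 515;  b_84 = 909;  b_85 = 619
  b_86 = 987;  b_87 = 483;  b_88 = 67;  b_89 = 256;  b_90 = 819;  b_91 = 863
  b_92 = 966;  b_93 = 218;  b_94 = 56;  b_95 = 110;  b_96 = 866;  b_97 = 160
  b_98 = 538;  b_99 = 848;  b_100 = 609;  b_101 = 91;  b_102 = 607;  b_103 = 632
  b_104 = 614;  b_105 = 742;  b_106 = 452;  b_107 = 861;  b_108 = 711;  b_109 = 366
  b_110 = 904;  b_111 = 506;  b_112 = 816;  b_113 = 29;  b_114 = 612;  b_115 = 622
  b_116 = 732;  b_117 = 983;  b_118 = 878;  b_119 = 351;  b_120 = 0;  b_121 = 898
  b_122 = 26;  b_123 = 866;  b_124 = 704;  b_125 = 756;  b_126 = 658;  b_127 = 613
  b_128 = 531;  b_129 = 691;  b_130 = 882;  b_131 = 875;  b_132 = 637;  b_133 = 629
  b_134 = 436;  b_135 = 1007;  b_136 = 983;  b_137 = 58;  b_138 = 334;  b_139 = 598
  b_140 = 981;  b_141 = 75;  b_142 = 591;  b_143 = 342;  b_144 = 370;  b_145 = 245
  b_146 = 502;  b_147 = 541;  b_148 = 779;  b_149 = 820;  b_150 = 978;  b_151 = 95
  b_152 = 646;  b_153 = 10;  b_154 = 711;  b_155 = 592;  b_156 = 542;  b_157 = 479
  b_158 = 328;  b_159 = 835;  b_160 = 454;  b_161 = 392;  b_162 = 169;  b_163 = 676
  b_164 = 473;  b_165 = 742;  b_166 = 212;  b_167 = 290
b_168 = 427·290 + 474·212 = 320
b_169 = 427·320 + 474·290 = 661

661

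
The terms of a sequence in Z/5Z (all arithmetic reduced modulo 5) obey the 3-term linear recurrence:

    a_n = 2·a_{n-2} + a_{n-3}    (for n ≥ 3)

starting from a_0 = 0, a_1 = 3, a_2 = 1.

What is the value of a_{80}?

a_3 = 0·1 + 2·3 + 1·0 = 1
a_4 = 0·1 + 2·1 + 1·3 = 0
a_5 = 0·0 + 2·1 + 1·1 = 3
a_6 = 0·3 + 2·0 + 1·1 = 1
(a_4, a_5, a_6) = (0, 3, 1) = (a_0, a_1, a_2), so the sequence has period 4.
80 ≡ 0 (mod 4), hence a_80 = a_0 = 0.

0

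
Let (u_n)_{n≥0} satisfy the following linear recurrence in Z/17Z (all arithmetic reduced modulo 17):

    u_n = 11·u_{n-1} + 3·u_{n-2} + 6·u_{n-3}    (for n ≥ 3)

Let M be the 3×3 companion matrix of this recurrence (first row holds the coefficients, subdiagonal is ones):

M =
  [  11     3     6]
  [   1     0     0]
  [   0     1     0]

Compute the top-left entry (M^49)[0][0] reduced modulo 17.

11

(M^49)[0][0] is the top entry after applying M 49 times to the unit state (1, 0, 0). Equivalently it is h_{51} for the auxiliary sequence (h_n) obeying the same recurrence with h_2 = 1 and h_i = 0 for 0 ≤ i < 2:
h_3 = 11·1 + 3·0 + 6·0 = 11
h_4 = 11·11 + 3·1 + 6·0 = 5
h_5 = 11·5 + 3·11 + 6·1 = 9
h_6 = 11·9 + 3·5 + 6·11 = 10
h_7 = 11·10 + 3·9 + 6·5 = 14
h_8 = 11·14 + 3·10 + 6·9 = 0
h_9 = 11·0 + 3·14 + 6·10 = 0
h_10 = 11·0 + 3·0 + 6·14 = 16
h_11 = 11·16 + 3·0 + 6·0 = 6
h_12 = 11·6 + 3·16 + 6·0 = 12
h_13 = 11·12 + 3·6 + 6·16 = 8
h_14 = 11·8 + 3·12 + 6·6 = 7
h_15 = 11·7 + 3·8 + 6·12 = 3
h_16 = 11·3 + 3·7 + 6·8 = 0
h_17 = 11·0 + 3·3 + 6·7 = 0
h_18 = 11·0 + 3·0 + 6·3 = 1
(h_16, h_17, h_18) = (0, 0, 1) = (h_0, h_1, h_2), so the sequence has period 16.
51 ≡ 3 (mod 16), hence h_51 = h_3 = 11.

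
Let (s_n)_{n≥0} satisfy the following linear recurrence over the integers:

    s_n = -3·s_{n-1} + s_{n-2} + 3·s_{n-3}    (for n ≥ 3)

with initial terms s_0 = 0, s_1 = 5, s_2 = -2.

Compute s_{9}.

4925

s_3 = -3·-2 + 1·5 + 3·0 = 11
s_4 = -3·11 + 1·-2 + 3·5 = -20
s_5 = -3·-20 + 1·11 + 3·-2 = 65
s_6 = -3·65 + 1·-20 + 3·11 = -182
s_7 = -3·-182 + 1·65 + 3·-20 = 551
s_8 = -3·551 + 1·-182 + 3·65 = -1640
s_9 = -3·-1640 + 1·551 + 3·-182 = 4925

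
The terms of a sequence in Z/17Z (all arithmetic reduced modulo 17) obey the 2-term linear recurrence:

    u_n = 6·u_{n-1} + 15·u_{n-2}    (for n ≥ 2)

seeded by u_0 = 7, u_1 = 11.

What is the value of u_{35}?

u_2 = 6·11 + 15·7 = 1
u_3 = 6·1 + 15·11 = 1
u_4 = 6·1 + 15·1 = 4
u_5 = 6·4 + 15·1 = 5
u_6 = 6·5 + 15·4 = 5
u_7 = 6·5 + 15·5 = 3
u_8 = 6·3 + 15·5 = 8
u_9 = 6·8 + 15·3 = 8
u_10 = 6·8 + 15·8 = 15
u_11 = 6·15 + 15·8 = 6
u_12 = 6·6 + 15·15 = 6
u_13 = 6·6 + 15·6 = 7
u_14 = 6·7 + 15·6 = 13
u_15 = 6·13 + 15·7 = 13
u_16 = 6·13 + 15·13 = 1
u_17 = 6·1 + 15·13 = 14
u_18 = 6·14 + 15·1 = 14
u_19 = 6·14 + 15·14 = 5
u_20 = 6·5 + 15·14 = 2
u_21 = 6·2 + 15·5 = 2
u_22 = 6·2 + 15·2 = 8
u_23 = 6·8 + 15·2 = 10
u_24 = 6·10 + 15·8 = 10
u_25 = 6·10 + 15·10 = 6
u_26 = 6·6 + 15·10 = 16
u_27 = 6·16 + 15·6 = 16
u_28 = 6·16 + 15·16 = 13
u_29 = 6·13 + 15·16 = 12
u_30 = 6·12 + 15·13 = 12
u_31 = 6·12 + 15·12 = 14
u_32 = 6·14 + 15·12 = 9
u_33 = 6·9 + 15·14 = 9
u_34 = 6·9 + 15·9 = 2
u_35 = 6·2 + 15·9 = 11

11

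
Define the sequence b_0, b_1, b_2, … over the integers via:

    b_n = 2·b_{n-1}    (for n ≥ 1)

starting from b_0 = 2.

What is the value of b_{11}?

b_1 = 2·2 = 4
b_2 = 2·4 = 8
b_3 = 2·8 = 16
b_4 = 2·16 = 32
b_5 = 2·32 = 64
b_6 = 2·64 = 128
b_7 = 2·128 = 256
b_8 = 2·256 = 512
b_9 = 2·512 = 1024
b_10 = 2·1024 = 2048
b_11 = 2·2048 = 4096

4096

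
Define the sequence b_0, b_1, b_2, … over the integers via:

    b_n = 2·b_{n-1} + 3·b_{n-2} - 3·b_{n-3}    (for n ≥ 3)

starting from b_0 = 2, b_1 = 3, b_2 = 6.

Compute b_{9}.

b_3 = 2·6 + 3·3 + -3·2 = 15
b_4 = 2·15 + 3·6 + -3·3 = 39
b_5 = 2·39 + 3·15 + -3·6 = 105
b_6 = 2·105 + 3·39 + -3·15 = 282
b_7 = 2·282 + 3·105 + -3·39 = 762
b_8 = 2·762 + 3·282 + -3·105 = 2055
b_9 = 2·2055 + 3·762 + -3·282 = 5550

5550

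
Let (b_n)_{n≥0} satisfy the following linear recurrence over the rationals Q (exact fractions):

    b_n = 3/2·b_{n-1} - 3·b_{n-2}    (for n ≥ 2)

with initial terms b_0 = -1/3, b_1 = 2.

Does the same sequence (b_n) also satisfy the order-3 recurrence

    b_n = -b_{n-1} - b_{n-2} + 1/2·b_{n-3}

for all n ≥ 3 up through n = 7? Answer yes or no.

Terms b_0..b_7: -1/3, 2, 4, 0, -12, -18, 9, 135/2
n=3: candidate gives -37/6, actual b_3 = 0 ✗

no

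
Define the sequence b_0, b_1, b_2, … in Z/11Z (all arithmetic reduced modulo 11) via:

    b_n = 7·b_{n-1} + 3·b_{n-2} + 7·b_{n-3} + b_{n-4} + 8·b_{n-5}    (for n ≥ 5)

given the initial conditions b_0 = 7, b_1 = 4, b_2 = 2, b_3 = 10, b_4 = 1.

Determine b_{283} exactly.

b_5 = 7·1 + 3·10 + 7·2 + 1·4 + 8·7 = 1
b_6 = 7·1 + 3·1 + 7·10 + 1·2 + 8·4 = 4
b_7 = 7·4 + 3·1 + 7·1 + 1·10 + 8·2 = 9
b_8 = 7·9 + 3·4 + 7·1 + 1·1 + 8·10 = 9
b_9 = 7·9 + 3·9 + 7·4 + 1·1 + 8·1 = 6
b_10 = 7·6 + 3·9 + 7·9 + 1·4 + 8·1 = 1
Continuing the recurrence:
  b_11 = 8;  b_12 = 6;  b_13 = 8;  b_14 = 3;  b_15 = 4;  b_16 = 9
  b_17 = 9;  b_18 = 9;  b_19 = 5;  b_20 = 1;  b_21 = 1;  b_22 = 5
  b_23 = 1;  b_24 = 4;  b_25 = 9;  b_26 = 7;  b_27 = 2;  b_28 = 0
  b_29 = 8;  b_30 = 6;  b_31 = 3;  b_32 = 1;  b_33 = 0;  b_34 = 6
  b_35 = 1;  b_36 = 6;  b_37 = 7;  b_38 = 3;  b_39 = 1;  b_40 = 2
  b_41 = 5;  b_42 = 8;  b_43 = 0;  b_44 = 3;  b_45 = 10;  b_46 = 6
  b_47 = 3;  b_48 = 2;  b_49 = 0;  b_50 = 3;  b_51 = 9;  b_52 = 10
  b_53 = 2;  b_54 = 0;  b_55 = 10;  b_56 = 1;  b_57 = 9;  b_58 = 9
  b_59 = 8;  b_60 = 7;  b_61 = 10;  b_62 = 8;  b_63 = 6;  b_64 = 9
  b_65 = 5;  b_66 = 5;  b_67 = 7;  b_68 = 2;  b_69 = 4;  b_70 = 7
  b_71 = 1;  b_72 = 4;  b_73 = 1;  b_74 = 10;  b_75 = 4;  b_76 = 0
  b_77 = 5;  b_78 = 4;  b_79 = 6;  b_80 = 0;  b_81 = 7;  b_82 = 3
  b_83 = 3;  b_84 = 6;  b_85 = 2;  b_86 = 2;  b_87 = 1;  b_88 = 2
  b_89 = 4;  b_90 = 4;  b_91 = 5;  b_92 = 8;  b_93 = 9;  b_94 = 4
  b_95 = 5;  b_96 = 4;  b_97 = 1;  b_98 = 9;  b_99 = 10;  b_100 = 5
  b_101 = 7;  b_102 = 8;  b_103 = 7;  b_104 = 9;  b_105 = 0;  b_106 = 8
  b_107 = 3;  b_108 = 0;  b_109 = 5;  b_110 = 9;  b_111 = 2;  b_112 = 1
  b_113 = 4;  b_114 = 6;  b_115 = 3;  b_116 = 7;  b_117 = 2;  b_118 = 6
  b_119 = 5;  b_120 = 10;  b_121 = 9;  b_122 = 7;  b_123 = 1;  b_124 = 9
  b_125 = 6;  b_126 = 1;  b_127 = 2;  b_128 = 10;  b_129 = 7;  b_130 = 10
  b_131 = 6;  b_132 = 4;  b_133 = 5;  b_134 = 1;  b_135 = 4;  b_136 = 8
  b_137 = 2;  b_138 = 8;  b_139 = 9;  b_140 = 9;  b_141 = 3;  b_142 = 3
  b_143 = 1;  b_144 = 8;  b_145 = 1;  b_146 = 10;  b_147 = 0;  b_148 = 9
  b_149 = 0;  b_150 = 1;  b_151 = 7;  b_152 = 6;  b_153 = 10;  b_154 = 6
  b_155 = 8;  b_156 = 8;  b_157 = 4;  b_158 = 7;  b_159 = 8;  b_160 = 1
  b_161 = 5;  b_162 = 1;  b_163 = 5;  b_164 = 6;  b_165 = 0;  b_166 = 6
  b_167 = 9;  b_168 = 6;  b_169 = 5;  b_170 = 1;  b_171 = 0;  b_172 = 6
  b_173 = 3;  b_174 = 3;  b_175 = 3;  b_176 = 2;  b_177 = 7;  b_178 = 4
  b_179 = 2;  b_180 = 2;  b_181 = 5;  b_182 = 5;  b_183 = 10;  b_184 = 6
  b_185 = 7;  b_186 = 6;  b_187 = 1;  b_188 = 6;  b_189 = 10;  b_190 = 3
  b_191 = 10;  b_192 = 9;  b_193 = 7;  b_194 = 9;  b_195 = 5;  b_196 = 2
  b_197 = 6;  b_198 = 5;  b_199 = 1;  b_200 = 7;  b_201 = 10;  b_202 = 8
  b_203 = 0;  b_204 = 10;  b_205 = 5;  b_206 = 10;  b_207 = 10;  b_208 = 2
  b_209 = 1;  b_210 = 1;  b_211 = 4;  b_212 = 10;  b_213 = 7;  b_214 = 6
  b_215 = 2;  b_216 = 2;  b_217 = 6;  b_218 = 3;  b_219 = 4;  b_220 = 9
  b_221 = 8;  b_222 = 8;  b_223 = 6;  b_224 = 9;  b_225 = 8;  b_226 = 10
  b_227 = 7;  b_228 = 5;  b_229 = 8;  b_230 = 7;  b_231 = 8;  b_232 = 7
  b_233 = 5;  b_234 = 7;  b_235 = 1;  b_236 = 2;  b_237 = 6;  b_238 = 3
  b_239 = 0;  b_240 = 6;  b_241 = 8;  b_242 = 4;  b_243 = 8;  b_244 = 9
  b_245 = 6;  b_246 = 6;  b_247 = 9;  b_248 = 9;  b_249 = 1;  b_250 = 8
  b_251 = 3;  b_252 = 1;  b_253 = 2;  b_254 = 10;  b_255 = 7;  b_256 = 8
  b_257 = 3;  b_258 = 10;  b_259 = 2;  b_260 = 8;  b_261 = 1;  b_262 = 2
  b_263 = 1;  b_264 = 0;  b_265 = 5;  b_266 = 8;  b_267 = 0;  b_268 = 1
  b_269 = 2;  b_270 = 10;  b_271 = 4;  b_272 = 7;  b_273 = 9;  b_274 = 6
  b_275 = 4;  b_276 = 5;  b_277 = 0;  b_278 = 0;  b_279 = 10;  b_280 = 8
  b_281 = 5
b_282 = 7·5 + 3·8 + 7·10 + 1·0 + 8·0 = 8
b_283 = 7·8 + 3·5 + 7·8 + 1·10 + 8·0 = 5

5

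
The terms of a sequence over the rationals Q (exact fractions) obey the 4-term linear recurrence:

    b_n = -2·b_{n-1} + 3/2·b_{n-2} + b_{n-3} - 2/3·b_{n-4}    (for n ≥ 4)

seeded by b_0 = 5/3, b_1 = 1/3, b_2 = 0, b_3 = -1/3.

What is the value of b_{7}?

b_4 = -2·-1/3 + 3/2·0 + 1·1/3 + -2/3·5/3 = -1/9
b_5 = -2·-1/9 + 3/2·-1/3 + 1·0 + -2/3·1/3 = -1/2
b_6 = -2·-1/2 + 3/2·-1/9 + 1·-1/3 + -2/3·0 = 1/2
b_7 = -2·1/2 + 3/2·-1/2 + 1·-1/9 + -2/3·-1/3 = -59/36

-59/36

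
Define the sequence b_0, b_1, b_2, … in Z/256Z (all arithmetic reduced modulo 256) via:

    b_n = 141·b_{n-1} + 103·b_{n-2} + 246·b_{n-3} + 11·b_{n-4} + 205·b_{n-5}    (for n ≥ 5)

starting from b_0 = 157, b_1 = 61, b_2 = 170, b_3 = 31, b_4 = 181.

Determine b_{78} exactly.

210

b_5 = 141·181 + 103·31 + 246·170 + 11·61 + 205·157 = 222
b_6 = 141·222 + 103·181 + 246·31 + 11·170 + 205·61 = 10
b_7 = 141·10 + 103·222 + 246·181 + 11·31 + 205·170 = 57
b_8 = 141·57 + 103·10 + 246·222 + 11·181 + 205·31 = 89
b_9 = 141·89 + 103·57 + 246·10 + 11·222 + 205·181 = 11
b_10 = 141·11 + 103·89 + 246·57 + 11·10 + 205·222 = 216
b_11 = 141·216 + 103·11 + 246·89 + 11·57 + 205·10 = 96
b_12 = 141·96 + 103·216 + 246·11 + 11·89 + 205·57 = 210
b_13 = 141·210 + 103·96 + 246·216 + 11·11 + 205·89 = 152
b_14 = 141·152 + 103·210 + 246·96 + 11·216 + 205·11 = 141
b_15 = 141·141 + 103·152 + 246·210 + 11·96 + 205·216 = 181
b_16 = 141·181 + 103·141 + 246·152 + 11·210 + 205·96 = 98
b_17 = 141·98 + 103·181 + 246·141 + 11·152 + 205·210 = 253
b_18 = 141·253 + 103·98 + 246·181 + 11·141 + 205·152 = 124
b_19 = 141·124 + 103·253 + 246·98 + 11·181 + 205·141 = 243
b_20 = 141·243 + 103·124 + 246·253 + 11·98 + 205·181 = 0
b_21 = 141·0 + 103·243 + 246·124 + 11·253 + 205·98 = 70
b_22 = 141·70 + 103·0 + 246·243 + 11·124 + 205·253 = 253
b_23 = 141·253 + 103·70 + 246·0 + 11·243 + 205·124 = 64
b_24 = 141·64 + 103·253 + 246·70 + 11·0 + 205·243 = 230
b_25 = 141·230 + 103·64 + 246·253 + 11·70 + 205·0 = 142
b_26 = 141·142 + 103·230 + 246·64 + 11·253 + 205·70 = 45
b_27 = 141·45 + 103·142 + 246·230 + 11·64 + 205·253 = 72
b_28 = 141·72 + 103·45 + 246·142 + 11·230 + 205·64 = 89
b_29 = 141·89 + 103·72 + 246·45 + 11·142 + 205·230 = 131
b_30 = 141·131 + 103·89 + 246·72 + 11·45 + 205·142 = 203
b_31 = 141·203 + 103·131 + 246·89 + 11·72 + 205·45 = 43
b_32 = 141·43 + 103·203 + 246·131 + 11·89 + 205·72 = 185
b_33 = 141·185 + 103·43 + 246·203 + 11·131 + 205·89 = 42
b_34 = 141·42 + 103·185 + 246·43 + 11·203 + 205·131 = 131
b_35 = 141·131 + 103·42 + 246·185 + 11·43 + 205·203 = 59
b_36 = 141·59 + 103·131 + 246·42 + 11·185 + 205·43 = 242
b_37 = 141·242 + 103·59 + 246·131 + 11·42 + 205·185 = 220
b_38 = 141·220 + 103·242 + 246·59 + 11·131 + 205·42 = 127
b_39 = 141·127 + 103·220 + 246·242 + 11·59 + 205·131 = 115
b_40 = 141·115 + 103·127 + 246·220 + 11·242 + 205·59 = 125
b_41 = 141·125 + 103·115 + 246·127 + 11·220 + 205·242 = 102
b_42 = 141·102 + 103·125 + 246·115 + 11·127 + 205·220 = 156
b_43 = 141·156 + 103·102 + 246·125 + 11·115 + 205·127 = 184
b_44 = 141·184 + 103·156 + 246·102 + 11·125 + 205·115 = 150
b_45 = 141·150 + 103·184 + 246·156 + 11·102 + 205·125 = 9
b_46 = 141·9 + 103·150 + 246·184 + 11·156 + 205·102 = 129
b_47 = 141·129 + 103·9 + 246·150 + 11·184 + 205·156 = 164
b_48 = 141·164 + 103·129 + 246·9 + 11·150 + 205·184 = 171
b_49 = 141·171 + 103·164 + 246·129 + 11·9 + 205·150 = 162
b_50 = 141·162 + 103·171 + 246·164 + 11·129 + 205·9 = 95
b_51 = 141·95 + 103·162 + 246·171 + 11·164 + 205·129 = 44
b_52 = 141·44 + 103·95 + 246·162 + 11·171 + 205·164 = 206
b_53 = 141·206 + 103·44 + 246·95 + 11·162 + 205·171 = 89
b_54 = 141·89 + 103·206 + 246·44 + 11·95 + 205·162 = 254
b_55 = 141·254 + 103·89 + 246·206 + 11·44 + 205·95 = 160
b_56 = 141·160 + 103·254 + 246·89 + 11·206 + 205·44 = 238
b_57 = 141·238 + 103·160 + 246·254 + 11·89 + 205·206 = 83
b_58 = 141·83 + 103·238 + 246·160 + 11·254 + 205·89 = 104
b_59 = 141·104 + 103·83 + 246·238 + 11·160 + 205·254 = 167
b_60 = 141·167 + 103·104 + 246·83 + 11·238 + 205·160 = 239
b_61 = 141·239 + 103·167 + 246·104 + 11·83 + 205·238 = 235
b_62 = 141·235 + 103·239 + 246·167 + 11·104 + 205·83 = 1
b_63 = 141·1 + 103·235 + 246·239 + 11·167 + 205·104 = 57
b_64 = 141·57 + 103·1 + 246·235 + 11·239 + 205·167 = 158
b_65 = 141·158 + 103·57 + 246·1 + 11·235 + 205·239 = 103
b_66 = 141·103 + 103·158 + 246·57 + 11·1 + 205·235 = 77
b_67 = 141·77 + 103·103 + 246·158 + 11·57 + 205·1 = 238
b_68 = 141·238 + 103·77 + 246·103 + 11·158 + 205·57 = 122
b_69 = 141·122 + 103·238 + 246·77 + 11·103 + 205·158 = 229
b_70 = 141·229 + 103·122 + 246·238 + 11·77 + 205·103 = 181
b_71 = 141·181 + 103·229 + 246·122 + 11·238 + 205·77 = 243
b_72 = 141·243 + 103·181 + 246·229 + 11·122 + 205·238 = 140
b_73 = 141·140 + 103·243 + 246·181 + 11·229 + 205·122 = 88
b_74 = 141·88 + 103·140 + 246·243 + 11·181 + 205·229 = 118
b_75 = 141·118 + 103·88 + 246·140 + 11·243 + 205·181 = 80
b_76 = 141·80 + 103·118 + 246·88 + 11·140 + 205·243 = 181
b_77 = 141·181 + 103·80 + 246·118 + 11·88 + 205·140 = 41
b_78 = 141·41 + 103·181 + 246·80 + 11·118 + 205·88 = 210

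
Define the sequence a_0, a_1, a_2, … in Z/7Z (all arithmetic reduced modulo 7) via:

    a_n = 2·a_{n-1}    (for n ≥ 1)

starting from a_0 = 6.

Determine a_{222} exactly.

6

a_1 = 2·6 = 5
a_2 = 2·5 = 3
a_3 = 2·3 = 6
(a_3) = (6) = (a_0), so the sequence has period 3.
222 ≡ 0 (mod 3), hence a_222 = a_0 = 6.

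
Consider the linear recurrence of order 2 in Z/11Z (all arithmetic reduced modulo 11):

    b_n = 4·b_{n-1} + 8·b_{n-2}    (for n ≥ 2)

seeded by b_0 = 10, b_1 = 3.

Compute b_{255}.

b_2 = 4·3 + 8·10 = 4
b_3 = 4·4 + 8·3 = 7
b_4 = 4·7 + 8·4 = 5
b_5 = 4·5 + 8·7 = 10
b_6 = 4·10 + 8·5 = 3
(b_5, b_6) = (10, 3) = (b_0, b_1), so the sequence has period 5.
255 ≡ 0 (mod 5), hence b_255 = b_0 = 10.

10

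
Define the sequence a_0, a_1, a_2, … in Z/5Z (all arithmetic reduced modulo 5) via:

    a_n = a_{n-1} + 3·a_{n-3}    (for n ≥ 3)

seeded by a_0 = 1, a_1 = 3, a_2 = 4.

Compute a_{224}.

1

a_3 = 1·4 + 0·3 + 3·1 = 2
a_4 = 1·2 + 0·4 + 3·3 = 1
a_5 = 1·1 + 0·2 + 3·4 = 3
a_6 = 1·3 + 0·1 + 3·2 = 4
(a_4, a_5, a_6) = (1, 3, 4) = (a_0, a_1, a_2), so the sequence has period 4.
224 ≡ 0 (mod 4), hence a_224 = a_0 = 1.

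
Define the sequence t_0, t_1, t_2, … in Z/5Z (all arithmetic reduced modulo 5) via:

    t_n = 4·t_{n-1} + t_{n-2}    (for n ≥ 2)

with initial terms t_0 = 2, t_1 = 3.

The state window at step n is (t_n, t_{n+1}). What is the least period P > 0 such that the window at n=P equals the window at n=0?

20

n=0: window = (2, 3)
n=1: window = (3, 4)
n=2: window = (4, 4)
n=3: window = (4, 0)
n=4: window = (0, 4)
n=5: window = (4, 1)
n=6: window = (1, 3)
n=7: window = (3, 3)
n=8: window = (3, 0)
n=9: window = (0, 3)
n=10: window = (3, 2)
n=11: window = (2, 1)
n=12: window = (1, 1)
n=13: window = (1, 0)
n=14: window = (0, 1)
n=15: window = (1, 4)
n=16: window = (4, 2)
n=17: window = (2, 2)
n=18: window = (2, 0)
n=19: window = (0, 2)
n=20: window = (2, 3)
window at n=20 equals window at n=0 → period = 20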